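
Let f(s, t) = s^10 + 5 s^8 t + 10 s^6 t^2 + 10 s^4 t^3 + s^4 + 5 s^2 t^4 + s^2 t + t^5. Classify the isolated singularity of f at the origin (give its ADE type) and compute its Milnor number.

Type D_{6}, Milnor number mu = 6.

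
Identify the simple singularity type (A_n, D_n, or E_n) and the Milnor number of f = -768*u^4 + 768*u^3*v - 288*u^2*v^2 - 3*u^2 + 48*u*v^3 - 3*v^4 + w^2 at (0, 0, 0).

The Hessian of f at 0 has rank 2. Corank 1: A-series; mu = 3 gives A_3.

Type A_{3}, Milnor number mu = 3.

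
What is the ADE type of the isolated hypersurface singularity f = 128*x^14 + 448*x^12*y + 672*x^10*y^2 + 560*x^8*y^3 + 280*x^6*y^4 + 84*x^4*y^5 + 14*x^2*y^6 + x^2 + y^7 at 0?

A_6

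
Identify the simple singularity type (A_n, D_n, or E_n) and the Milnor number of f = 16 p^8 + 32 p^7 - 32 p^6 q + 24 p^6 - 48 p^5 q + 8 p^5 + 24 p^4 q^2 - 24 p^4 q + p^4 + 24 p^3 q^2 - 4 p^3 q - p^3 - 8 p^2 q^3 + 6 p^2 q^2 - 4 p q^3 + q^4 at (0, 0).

Type E6, Milnor number mu = 6.

The Hessian of f at 0 has rank 0. Corank 2; j^3 = -p^3 is a perfect cube, so E-series; the 4-jet and mu = 6 give E_6.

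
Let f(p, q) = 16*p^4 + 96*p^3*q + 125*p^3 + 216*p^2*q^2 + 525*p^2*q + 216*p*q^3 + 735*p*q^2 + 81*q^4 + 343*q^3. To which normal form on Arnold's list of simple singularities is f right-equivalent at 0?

E6

The Hessian of f at 0 has rank 0. Corank 2; j^3 = (5*p + 7*q)^3 is a perfect cube, so E-series; the 4-jet and mu = 6 give E_6.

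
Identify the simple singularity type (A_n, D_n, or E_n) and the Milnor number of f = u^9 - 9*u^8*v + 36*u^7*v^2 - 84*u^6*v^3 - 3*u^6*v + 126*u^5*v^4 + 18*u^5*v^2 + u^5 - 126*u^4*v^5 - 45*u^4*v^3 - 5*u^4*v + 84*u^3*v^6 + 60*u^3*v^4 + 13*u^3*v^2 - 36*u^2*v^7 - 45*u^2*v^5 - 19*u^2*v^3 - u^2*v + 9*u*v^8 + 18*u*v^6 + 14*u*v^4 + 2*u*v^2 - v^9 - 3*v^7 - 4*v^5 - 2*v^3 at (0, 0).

The Hessian of f at 0 has rank 0. Corank 2; j^3 = -v*(u^2 - 2*u*v + 2*v^2) splits into three distinct lines over C (the quadratic factor has nonzero discriminant), so D_4.

Type D_{4}, Milnor number mu = 4.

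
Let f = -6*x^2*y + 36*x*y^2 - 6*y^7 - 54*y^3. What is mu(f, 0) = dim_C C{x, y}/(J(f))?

8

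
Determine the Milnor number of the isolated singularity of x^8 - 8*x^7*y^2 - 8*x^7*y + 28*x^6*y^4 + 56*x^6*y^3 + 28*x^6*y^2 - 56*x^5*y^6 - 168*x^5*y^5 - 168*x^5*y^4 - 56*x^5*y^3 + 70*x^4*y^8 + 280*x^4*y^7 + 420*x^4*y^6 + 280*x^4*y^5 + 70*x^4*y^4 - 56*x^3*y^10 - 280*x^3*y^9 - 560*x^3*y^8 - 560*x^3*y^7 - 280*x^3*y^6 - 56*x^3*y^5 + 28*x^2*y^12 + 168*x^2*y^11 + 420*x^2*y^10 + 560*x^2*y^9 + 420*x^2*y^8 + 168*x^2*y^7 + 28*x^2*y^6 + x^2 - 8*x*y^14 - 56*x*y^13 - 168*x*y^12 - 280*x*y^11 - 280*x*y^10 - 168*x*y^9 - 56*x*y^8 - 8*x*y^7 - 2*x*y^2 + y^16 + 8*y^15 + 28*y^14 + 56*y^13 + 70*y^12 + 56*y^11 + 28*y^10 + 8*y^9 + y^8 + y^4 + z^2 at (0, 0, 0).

The Hessian of f at 0 has rank 2. Corank 1: A-series; mu = 7 gives A_7.

7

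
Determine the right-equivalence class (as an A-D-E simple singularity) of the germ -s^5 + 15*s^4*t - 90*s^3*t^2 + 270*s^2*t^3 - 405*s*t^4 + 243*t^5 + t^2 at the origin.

A_{4}

The Hessian of f at 0 has rank 1. Corank 1: A-series; mu = 4 gives A_4.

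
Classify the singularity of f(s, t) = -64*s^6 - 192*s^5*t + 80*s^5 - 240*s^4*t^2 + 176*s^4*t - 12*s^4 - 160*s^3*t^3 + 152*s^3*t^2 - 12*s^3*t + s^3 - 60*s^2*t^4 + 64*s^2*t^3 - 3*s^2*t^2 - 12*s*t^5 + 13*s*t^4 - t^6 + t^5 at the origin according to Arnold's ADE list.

The Hessian of f at 0 has rank 0. Corank 2; j^3 = s^3 is a perfect cube, so E-series; the 5-jet and mu = 8 give E_8.

E_8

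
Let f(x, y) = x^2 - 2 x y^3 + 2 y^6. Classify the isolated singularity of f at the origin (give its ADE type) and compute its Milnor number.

Type A5, Milnor number mu = 5.

The Hessian of f at 0 has rank 1. Corank 1: A-series; mu = 5 gives A_5.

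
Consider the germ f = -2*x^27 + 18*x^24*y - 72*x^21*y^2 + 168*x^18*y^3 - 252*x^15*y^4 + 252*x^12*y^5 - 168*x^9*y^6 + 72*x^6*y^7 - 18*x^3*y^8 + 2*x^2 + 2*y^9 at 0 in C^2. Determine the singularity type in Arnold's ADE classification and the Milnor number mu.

The Hessian of f at 0 has rank 1. Corank 1: A-series; mu = 8 gives A_8.

Type A8, Milnor number mu = 8.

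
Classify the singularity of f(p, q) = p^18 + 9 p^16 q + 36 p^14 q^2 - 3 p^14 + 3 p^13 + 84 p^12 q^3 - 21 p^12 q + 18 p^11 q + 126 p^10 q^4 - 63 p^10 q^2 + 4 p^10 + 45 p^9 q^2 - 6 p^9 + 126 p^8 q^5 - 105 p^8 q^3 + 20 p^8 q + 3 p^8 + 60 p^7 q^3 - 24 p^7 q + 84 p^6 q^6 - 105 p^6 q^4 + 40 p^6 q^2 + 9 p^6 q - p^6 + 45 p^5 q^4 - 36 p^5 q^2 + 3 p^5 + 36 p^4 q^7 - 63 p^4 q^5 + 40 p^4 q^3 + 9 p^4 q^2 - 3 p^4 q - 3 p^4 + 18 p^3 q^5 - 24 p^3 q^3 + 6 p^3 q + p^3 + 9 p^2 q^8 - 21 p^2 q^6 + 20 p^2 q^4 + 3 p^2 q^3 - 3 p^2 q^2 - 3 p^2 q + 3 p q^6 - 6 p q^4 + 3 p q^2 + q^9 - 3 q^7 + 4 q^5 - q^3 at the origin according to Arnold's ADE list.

The Hessian of f at 0 is [[0, 0], [0, 0]] with rank 0, so corank 2. A Groebner basis of the Jacobian ideal J(f) in C{p,q} is {-p^2/2 + p*q^3 + p*q^2 + p*q - q^3 - q^2/2, q^4, p^3 - 3*p^2 + 3*p*q^2 + 6*p*q - 4*q^3 - 3*q^2, p^2*q - p^2 + 2*p*q - q^3 - q^2}; counting standard monomials gives mu = 8. Corank 2; j^3 = (p - q)^3 is a perfect cube, so E-series; the 5-jet and mu = 8 give E_8.

E_8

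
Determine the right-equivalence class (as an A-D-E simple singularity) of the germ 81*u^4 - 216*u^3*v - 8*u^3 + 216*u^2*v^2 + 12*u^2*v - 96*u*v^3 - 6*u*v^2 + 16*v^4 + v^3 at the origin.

E6

The Hessian of f at 0 has rank 0. Corank 2; j^3 = -(2*u - v)^3 is a perfect cube, so E-series; the 4-jet and mu = 6 give E_6.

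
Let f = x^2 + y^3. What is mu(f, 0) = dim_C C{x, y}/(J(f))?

2

The Hessian of f at 0 is [[2, 0], [0, 0]] with rank 1, so corank 1. A Groebner basis of the Jacobian ideal J(f) in C{x,y} is {y^2, x}; counting standard monomials gives mu = 2. Corank 1: A-series; mu = 2 gives A_2.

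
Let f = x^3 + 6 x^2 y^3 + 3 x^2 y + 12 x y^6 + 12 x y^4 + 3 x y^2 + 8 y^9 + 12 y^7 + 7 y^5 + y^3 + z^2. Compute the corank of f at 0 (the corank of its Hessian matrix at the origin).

2

Hessian at 0 has rank 1.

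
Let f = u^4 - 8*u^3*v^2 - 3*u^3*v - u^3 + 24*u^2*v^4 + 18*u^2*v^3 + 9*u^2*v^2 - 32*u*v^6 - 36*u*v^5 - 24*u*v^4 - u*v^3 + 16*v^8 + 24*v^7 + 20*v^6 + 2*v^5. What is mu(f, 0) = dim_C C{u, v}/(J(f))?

The Hessian of f at 0 is [[0, 0], [0, 0]] with rank 0, so corank 2. A Groebner basis of the Jacobian ideal J(f) in C{u,v} is {-u^2 + v^4 - v^3/3, u^3, u^2*v + u^2/3 + v^3/9, -4*u^2/3 + u*v^2 - 4*v^3/9}; counting standard monomials gives mu = 7. Corank 2; j^3 = -u^3 is a perfect cube, so E-series; the 4-jet and mu = 7 give E_7.

7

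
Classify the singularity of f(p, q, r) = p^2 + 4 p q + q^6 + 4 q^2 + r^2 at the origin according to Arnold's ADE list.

A_5

The Hessian of f at 0 has rank 2. Corank 1: A-series; mu = 5 gives A_5.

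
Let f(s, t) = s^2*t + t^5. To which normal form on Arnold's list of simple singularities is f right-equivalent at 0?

D_{6}

The Hessian of f at 0 is [[0, 0], [0, 0]] with rank 0, so corank 2. A Groebner basis of the Jacobian ideal J(f) in C{s,t} is {s^2/5 + t^4, s^3, s*t}; counting standard monomials gives mu = 6. Corank 2; j^3 = s^2*t has shape L^2 M (L != M), so D-series; mu = 6 gives D_6.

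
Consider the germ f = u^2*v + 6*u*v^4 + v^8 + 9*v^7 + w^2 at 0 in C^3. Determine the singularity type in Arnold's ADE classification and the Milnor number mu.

Type D_9, Milnor number mu = 9.

The Hessian of f at 0 has rank 1. Corank 2; j^3 = u^2*v has shape L^2 M (L != M), so D-series; mu = 9 gives D_9.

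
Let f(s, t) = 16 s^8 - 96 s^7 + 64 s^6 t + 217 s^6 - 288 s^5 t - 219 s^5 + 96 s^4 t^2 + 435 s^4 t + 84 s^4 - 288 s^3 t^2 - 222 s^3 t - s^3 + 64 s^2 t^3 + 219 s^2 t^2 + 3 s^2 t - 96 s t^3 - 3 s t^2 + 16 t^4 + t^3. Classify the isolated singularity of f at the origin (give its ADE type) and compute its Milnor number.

Type E6, Milnor number mu = 6.

The Hessian of f at 0 has rank 0. Corank 2; j^3 = -(s - t)^3 is a perfect cube, so E-series; the 4-jet and mu = 6 give E_6.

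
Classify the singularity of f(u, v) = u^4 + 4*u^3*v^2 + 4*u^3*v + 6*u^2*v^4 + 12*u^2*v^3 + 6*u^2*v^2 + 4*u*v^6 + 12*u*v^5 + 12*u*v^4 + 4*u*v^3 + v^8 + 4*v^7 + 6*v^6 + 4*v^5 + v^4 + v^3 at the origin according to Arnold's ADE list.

E6

The Hessian of f at 0 is [[0, 0], [0, 0]] with rank 0, so corank 2. A Groebner basis of the Jacobian ideal J(f) in C{u,v} is {u^3 + 3*u^2*v, v^2}; counting standard monomials gives mu = 6. Corank 2; j^3 = v^3 is a perfect cube, so E-series; the 4-jet and mu = 6 give E_6.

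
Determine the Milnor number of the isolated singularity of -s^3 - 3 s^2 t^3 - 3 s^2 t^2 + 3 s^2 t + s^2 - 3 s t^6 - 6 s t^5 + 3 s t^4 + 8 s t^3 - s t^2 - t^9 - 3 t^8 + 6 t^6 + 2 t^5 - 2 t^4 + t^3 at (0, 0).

The Hessian of f at 0 has rank 1. Corank 1: A-series; mu = 2 gives A_2.

2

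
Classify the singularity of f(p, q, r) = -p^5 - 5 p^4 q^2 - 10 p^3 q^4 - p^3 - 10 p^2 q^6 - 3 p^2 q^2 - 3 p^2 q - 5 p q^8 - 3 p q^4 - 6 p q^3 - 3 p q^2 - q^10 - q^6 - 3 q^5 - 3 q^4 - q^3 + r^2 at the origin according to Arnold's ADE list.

The Hessian of f at 0 has rank 1. Corank 2; j^3 = -(p + q)^3 is a perfect cube, so E-series; the 5-jet and mu = 8 give E_8.

E8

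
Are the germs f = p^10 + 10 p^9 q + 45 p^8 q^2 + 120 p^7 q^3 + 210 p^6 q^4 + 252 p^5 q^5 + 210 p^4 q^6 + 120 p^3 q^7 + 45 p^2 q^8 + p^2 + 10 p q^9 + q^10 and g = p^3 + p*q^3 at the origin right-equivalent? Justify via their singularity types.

The Hessian of f at 0 has rank 1. Corank 1: A-series; mu = 9 gives A_9. The Hessian of g at 0 has rank 0. Corank 2; j^3 = p^3 is a perfect cube, so E-series; the 4-jet and mu = 7 give E_7. f is A_9 but g is E_7, hence not right-equivalent.

No.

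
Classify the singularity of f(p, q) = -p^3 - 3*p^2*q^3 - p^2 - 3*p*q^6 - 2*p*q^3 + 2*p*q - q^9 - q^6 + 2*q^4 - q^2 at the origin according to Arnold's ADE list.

The Hessian of f at 0 has rank 1. Corank 1: A-series; mu = 2 gives A_2.

A_{2}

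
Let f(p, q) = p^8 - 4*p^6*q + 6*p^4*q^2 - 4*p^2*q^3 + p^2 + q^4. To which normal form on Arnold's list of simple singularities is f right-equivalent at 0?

A_{3}

The Hessian of f at 0 is [[2, 0], [0, 0]] with rank 1, so corank 1. A Groebner basis of the Jacobian ideal J(f) in C{p,q} is {q^3, p}; counting standard monomials gives mu = 3. Corank 1: A-series; mu = 3 gives A_3.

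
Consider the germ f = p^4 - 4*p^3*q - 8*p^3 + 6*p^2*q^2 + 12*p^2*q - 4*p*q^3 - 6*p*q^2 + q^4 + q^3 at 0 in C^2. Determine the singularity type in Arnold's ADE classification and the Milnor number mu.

The Hessian of f at 0 is [[0, 0], [0, 0]] with rank 0, so corank 2. A Groebner basis of the Jacobian ideal J(f) in C{p,q} is {q^4, p*q^2 - 2*q^3/3, p^2 - p*q + q^2/4}; counting standard monomials gives mu = 6. Corank 2; j^3 = -(2*p - q)^3 is a perfect cube, so E-series; the 4-jet and mu = 6 give E_6.

Type E_6, Milnor number mu = 6.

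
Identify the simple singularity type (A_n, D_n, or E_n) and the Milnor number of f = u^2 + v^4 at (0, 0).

The Hessian of f at 0 has rank 1. Corank 1: A-series; mu = 3 gives A_3.

Type A3, Milnor number mu = 3.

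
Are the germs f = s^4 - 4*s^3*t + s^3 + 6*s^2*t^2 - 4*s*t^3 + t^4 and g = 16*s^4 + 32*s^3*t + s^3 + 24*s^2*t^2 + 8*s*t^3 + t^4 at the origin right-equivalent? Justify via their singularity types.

Yes.

The Hessian of f at 0 has rank 0. Corank 2; j^3 = s^3 is a perfect cube, so E-series; the 4-jet and mu = 6 give E_6. The Hessian of g at 0 has rank 0. Corank 2; j^3 = s^3 is a perfect cube, so E-series; the 4-jet and mu = 6 give E_6. Both have type E_6, hence right-equivalent.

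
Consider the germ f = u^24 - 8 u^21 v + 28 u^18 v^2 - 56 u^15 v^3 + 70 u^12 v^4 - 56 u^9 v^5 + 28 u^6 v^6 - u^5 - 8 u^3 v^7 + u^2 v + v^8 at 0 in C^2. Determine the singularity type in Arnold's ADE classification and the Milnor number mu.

The Hessian of f at 0 has rank 0. Corank 2; j^3 = u^2*v has shape L^2 M (L != M), so D-series; mu = 9 gives D_9.

Type D9, Milnor number mu = 9.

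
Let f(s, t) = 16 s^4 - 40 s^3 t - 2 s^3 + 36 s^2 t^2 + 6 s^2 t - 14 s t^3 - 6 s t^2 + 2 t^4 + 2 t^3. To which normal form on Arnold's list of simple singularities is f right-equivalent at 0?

The Hessian of f at 0 is [[0, 0], [0, 0]] with rank 0, so corank 2. A Groebner basis of the Jacobian ideal J(f) in C{s,t} is {3*s^2/4 - 3*s*t/2 + t^4 - t^3/4 + 3*t^2/4, s^3 - 9*s^2/4 + 9*s*t/2 - t^3/4 - 9*t^2/4, s^2*t - 7*s^2/4 + 7*s*t/2 - 5*t^3/12 - 7*t^2/4, -s^2 + s*t^2 + 2*s*t - 2*t^3/3 - t^2}; counting standard monomials gives mu = 7. Corank 2; j^3 = -2*(s - t)^3 is a perfect cube, so E-series; the 4-jet and mu = 7 give E_7.

E_7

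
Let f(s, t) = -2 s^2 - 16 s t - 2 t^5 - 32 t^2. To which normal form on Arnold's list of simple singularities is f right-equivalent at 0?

A_4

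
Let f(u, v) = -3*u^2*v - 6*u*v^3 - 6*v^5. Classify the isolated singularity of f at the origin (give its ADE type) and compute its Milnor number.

Type D_6, Milnor number mu = 6.

The Hessian of f at 0 has rank 0. Corank 2; j^3 = -3*u^2*v has shape L^2 M (L != M), so D-series; mu = 6 gives D_6.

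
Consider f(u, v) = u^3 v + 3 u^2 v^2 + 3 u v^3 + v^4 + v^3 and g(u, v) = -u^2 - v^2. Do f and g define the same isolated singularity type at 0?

No.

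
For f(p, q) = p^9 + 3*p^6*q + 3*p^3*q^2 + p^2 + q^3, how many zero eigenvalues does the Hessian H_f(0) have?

Hessian at 0 has rank 1.

1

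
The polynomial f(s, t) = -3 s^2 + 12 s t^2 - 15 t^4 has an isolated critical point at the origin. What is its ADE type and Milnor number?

The Hessian of f at 0 is [[-6, 0], [0, 0]] with rank 1, so corank 1. A Groebner basis of the Jacobian ideal J(f) in C{s,t} is {s^2, s*t, -s/2 + t^2}; counting standard monomials gives mu = 3. Corank 1: A-series; mu = 3 gives A_3.

Type A_{3}, Milnor number mu = 3.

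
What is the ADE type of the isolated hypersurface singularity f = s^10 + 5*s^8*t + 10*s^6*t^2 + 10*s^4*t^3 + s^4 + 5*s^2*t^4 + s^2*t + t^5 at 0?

D_6

The Hessian of f at 0 is [[0, 0], [0, 0]] with rank 0, so corank 2. A Groebner basis of the Jacobian ideal J(f) in C{s,t} is {s^2/5 + t^4, s^3, s*t}; counting standard monomials gives mu = 6. Corank 2; j^3 = s^2*t has shape L^2 M (L != M), so D-series; mu = 6 gives D_6.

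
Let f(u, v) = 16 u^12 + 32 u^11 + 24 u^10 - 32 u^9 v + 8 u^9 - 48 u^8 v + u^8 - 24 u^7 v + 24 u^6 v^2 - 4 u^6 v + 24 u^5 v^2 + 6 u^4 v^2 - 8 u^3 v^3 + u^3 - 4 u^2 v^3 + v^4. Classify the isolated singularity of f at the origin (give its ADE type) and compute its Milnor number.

Type E_{6}, Milnor number mu = 6.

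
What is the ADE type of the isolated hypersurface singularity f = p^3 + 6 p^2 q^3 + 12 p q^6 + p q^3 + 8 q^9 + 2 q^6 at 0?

E_7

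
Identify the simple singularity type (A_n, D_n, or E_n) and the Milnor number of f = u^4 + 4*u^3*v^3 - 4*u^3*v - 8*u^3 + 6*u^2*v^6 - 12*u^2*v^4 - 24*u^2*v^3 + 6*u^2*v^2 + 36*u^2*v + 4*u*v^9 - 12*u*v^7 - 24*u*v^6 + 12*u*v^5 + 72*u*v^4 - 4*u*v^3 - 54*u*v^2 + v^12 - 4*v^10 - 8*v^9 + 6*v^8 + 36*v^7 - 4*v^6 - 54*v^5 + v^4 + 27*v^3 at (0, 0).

Type E_6, Milnor number mu = 6.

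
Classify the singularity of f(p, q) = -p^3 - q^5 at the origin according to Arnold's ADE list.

E_8

The Hessian of f at 0 has rank 0. Corank 2; j^3 = -p^3 is a perfect cube, so E-series; the 5-jet and mu = 8 give E_8.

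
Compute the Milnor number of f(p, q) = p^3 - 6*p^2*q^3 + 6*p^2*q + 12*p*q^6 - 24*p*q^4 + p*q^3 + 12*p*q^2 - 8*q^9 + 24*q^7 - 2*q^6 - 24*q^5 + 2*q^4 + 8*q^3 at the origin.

7

The Hessian of f at 0 is [[0, 0], [0, 0]] with rank 0, so corank 2. A Groebner basis of the Jacobian ideal J(f) in C{p,q} is {p^3 + 6*p^2*q + 48*p^2 + 192*p*q + 192*q^2, -6*p^2 + p*q^2 - 24*p*q - 24*q^2, 3*p^2 + 12*p*q + q^3 + 12*q^2}; counting standard monomials gives mu = 7. Corank 2; j^3 = (p + 2*q)^3 is a perfect cube, so E-series; the 4-jet and mu = 7 give E_7.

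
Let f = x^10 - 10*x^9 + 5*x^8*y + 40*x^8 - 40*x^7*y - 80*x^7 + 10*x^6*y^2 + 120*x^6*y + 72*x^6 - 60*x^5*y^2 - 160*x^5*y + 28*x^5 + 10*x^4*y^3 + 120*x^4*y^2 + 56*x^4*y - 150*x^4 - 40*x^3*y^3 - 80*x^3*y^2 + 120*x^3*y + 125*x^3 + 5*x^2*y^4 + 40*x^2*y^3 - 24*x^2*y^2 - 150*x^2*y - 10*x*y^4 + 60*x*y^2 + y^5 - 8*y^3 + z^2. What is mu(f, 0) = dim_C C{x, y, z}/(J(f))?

The Hessian of f at 0 has rank 1. Corank 2; j^3 = (5*x - 2*y)^3 is a perfect cube, so E-series; the 5-jet and mu = 8 give E_8.

8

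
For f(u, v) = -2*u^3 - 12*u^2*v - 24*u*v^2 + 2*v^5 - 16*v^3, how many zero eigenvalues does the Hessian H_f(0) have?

2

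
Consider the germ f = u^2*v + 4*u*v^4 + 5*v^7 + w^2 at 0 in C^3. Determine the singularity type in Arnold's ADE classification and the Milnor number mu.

Type D8, Milnor number mu = 8.

The Hessian of f at 0 has rank 1. Corank 2; j^3 = u^2*v has shape L^2 M (L != M), so D-series; mu = 8 gives D_8.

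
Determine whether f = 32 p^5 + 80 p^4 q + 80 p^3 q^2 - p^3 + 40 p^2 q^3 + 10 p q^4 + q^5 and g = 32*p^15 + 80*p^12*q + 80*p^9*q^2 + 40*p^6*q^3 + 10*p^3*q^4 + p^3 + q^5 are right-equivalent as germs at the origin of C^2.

Yes.

The Hessian of f at 0 is [[0, 0], [0, 0]] with rank 0, so corank 2. A Groebner basis of the Jacobian ideal J(f) in C{p,q} is {q^5, p*q^3 + q^4/8, p^2}; counting standard monomials gives mu = 8. Corank 2; j^3 = -p^3 is a perfect cube, so E-series; the 5-jet and mu = 8 give E_8. The Hessian of g at 0 is [[0, 0], [0, 0]] with rank 0, so corank 2. A Groebner basis of the Jacobian ideal J(g) in C{p,q} is {q^4, p^2}; counting standard monomials gives mu = 8. Corank 2; j^3 = p^3 is a perfect cube, so E-series; the 5-jet and mu = 8 give E_8. Both have type E_8, hence right-equivalent.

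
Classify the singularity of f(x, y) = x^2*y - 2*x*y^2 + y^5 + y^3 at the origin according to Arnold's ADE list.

The Hessian of f at 0 is [[0, 0], [0, 0]] with rank 0, so corank 2. A Groebner basis of the Jacobian ideal J(f) in C{x,y} is {x^2/5 + y^4 - y^2/5, x^3 - y^3, x*y - y^2}; counting standard monomials gives mu = 6. Corank 2; j^3 = y*(x - y)^2 has shape L^2 M (L != M), so D-series; mu = 6 gives D_6.

D_{6}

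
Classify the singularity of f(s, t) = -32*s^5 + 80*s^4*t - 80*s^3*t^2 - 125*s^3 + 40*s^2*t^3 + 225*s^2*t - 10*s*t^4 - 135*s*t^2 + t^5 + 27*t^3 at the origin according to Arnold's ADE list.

E_8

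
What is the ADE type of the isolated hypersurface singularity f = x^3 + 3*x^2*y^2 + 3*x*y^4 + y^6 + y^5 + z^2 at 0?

E8

The Hessian of f at 0 is [[0, 0, 0], [0, 0, 0], [0, 0, 2]] with rank 1, so corank 2. A Groebner basis of the Jacobian ideal J(f) in C{x,y,z} is {y^4, x^3, x^2/2 + x*y^2, z}; counting standard monomials gives mu = 8. Corank 2; j^3 = x^3 is a perfect cube, so E-series; the 5-jet and mu = 8 give E_8.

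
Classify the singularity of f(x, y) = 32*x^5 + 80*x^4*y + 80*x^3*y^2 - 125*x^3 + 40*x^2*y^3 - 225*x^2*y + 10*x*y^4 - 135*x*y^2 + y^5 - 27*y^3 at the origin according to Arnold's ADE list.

E8

The Hessian of f at 0 is [[0, 0], [0, 0]] with rank 0, so corank 2. A Groebner basis of the Jacobian ideal J(f) in C{x,y} is {y^5, x*y^3 + 23*y^4/40, x^2 + 6*x*y/5 + 9*y^2/25}; counting standard monomials gives mu = 8. Corank 2; j^3 = -(5*x + 3*y)^3 is a perfect cube, so E-series; the 5-jet and mu = 8 give E_8.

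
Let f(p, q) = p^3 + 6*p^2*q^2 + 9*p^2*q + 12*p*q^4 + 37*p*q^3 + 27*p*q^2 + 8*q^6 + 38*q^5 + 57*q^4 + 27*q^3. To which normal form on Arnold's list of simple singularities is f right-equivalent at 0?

E7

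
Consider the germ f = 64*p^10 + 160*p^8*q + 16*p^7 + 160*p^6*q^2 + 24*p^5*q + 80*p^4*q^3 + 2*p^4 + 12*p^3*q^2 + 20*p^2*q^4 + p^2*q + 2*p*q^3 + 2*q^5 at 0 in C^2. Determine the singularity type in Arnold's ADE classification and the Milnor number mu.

Type D_6, Milnor number mu = 6.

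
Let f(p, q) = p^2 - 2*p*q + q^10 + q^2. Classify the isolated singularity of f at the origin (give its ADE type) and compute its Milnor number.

Type A9, Milnor number mu = 9.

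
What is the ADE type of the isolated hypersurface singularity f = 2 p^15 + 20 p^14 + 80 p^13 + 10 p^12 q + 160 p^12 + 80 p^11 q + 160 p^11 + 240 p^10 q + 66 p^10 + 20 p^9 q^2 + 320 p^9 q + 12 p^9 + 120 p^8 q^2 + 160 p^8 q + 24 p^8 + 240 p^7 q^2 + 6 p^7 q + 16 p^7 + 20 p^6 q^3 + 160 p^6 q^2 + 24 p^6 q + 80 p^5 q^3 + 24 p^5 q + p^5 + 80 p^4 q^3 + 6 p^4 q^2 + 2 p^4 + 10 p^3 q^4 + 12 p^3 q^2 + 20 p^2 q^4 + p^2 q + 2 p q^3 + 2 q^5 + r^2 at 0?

The Hessian of f at 0 has rank 1. Corank 2; j^3 = p^2*q has shape L^2 M (L != M), so D-series; mu = 6 gives D_6.

D_{6}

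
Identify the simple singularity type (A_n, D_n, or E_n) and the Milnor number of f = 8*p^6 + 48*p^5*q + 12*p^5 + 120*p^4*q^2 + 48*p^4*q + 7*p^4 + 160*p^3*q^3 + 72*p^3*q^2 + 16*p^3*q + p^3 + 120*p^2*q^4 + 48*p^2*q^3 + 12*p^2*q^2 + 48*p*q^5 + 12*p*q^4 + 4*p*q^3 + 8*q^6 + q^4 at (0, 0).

Type E_6, Milnor number mu = 6.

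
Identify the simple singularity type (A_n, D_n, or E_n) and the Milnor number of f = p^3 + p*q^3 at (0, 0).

Type E_7, Milnor number mu = 7.

The Hessian of f at 0 has rank 0. Corank 2; j^3 = p^3 is a perfect cube, so E-series; the 4-jet and mu = 7 give E_7.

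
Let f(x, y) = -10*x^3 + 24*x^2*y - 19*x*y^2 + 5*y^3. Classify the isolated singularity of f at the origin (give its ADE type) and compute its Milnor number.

Type D4, Milnor number mu = 4.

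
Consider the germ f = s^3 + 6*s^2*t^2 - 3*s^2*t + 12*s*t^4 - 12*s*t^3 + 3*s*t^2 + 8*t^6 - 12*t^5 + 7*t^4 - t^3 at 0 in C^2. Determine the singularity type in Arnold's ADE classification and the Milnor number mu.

The Hessian of f at 0 is [[0, 0], [0, 0]] with rank 0, so corank 2. A Groebner basis of the Jacobian ideal J(f) in C{s,t} is {s^3 + 3*s^2/4 - 3*s*t/2 + 3*t^2/4, s^2*t + s^2/2 - s*t + t^2/2, s^2/4 + s*t^2 - s*t/2 + t^2/4, t^3}; counting standard monomials gives mu = 6. Corank 2; j^3 = (s - t)^3 is a perfect cube, so E-series; the 4-jet and mu = 6 give E_6.

Type E6, Milnor number mu = 6.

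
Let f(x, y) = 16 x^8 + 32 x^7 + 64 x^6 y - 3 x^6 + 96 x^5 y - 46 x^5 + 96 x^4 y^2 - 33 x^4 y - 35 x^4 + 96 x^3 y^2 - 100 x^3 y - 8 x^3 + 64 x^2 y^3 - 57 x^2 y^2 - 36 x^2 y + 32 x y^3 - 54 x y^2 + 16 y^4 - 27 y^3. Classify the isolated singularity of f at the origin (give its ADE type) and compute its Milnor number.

Type E_6, Milnor number mu = 6.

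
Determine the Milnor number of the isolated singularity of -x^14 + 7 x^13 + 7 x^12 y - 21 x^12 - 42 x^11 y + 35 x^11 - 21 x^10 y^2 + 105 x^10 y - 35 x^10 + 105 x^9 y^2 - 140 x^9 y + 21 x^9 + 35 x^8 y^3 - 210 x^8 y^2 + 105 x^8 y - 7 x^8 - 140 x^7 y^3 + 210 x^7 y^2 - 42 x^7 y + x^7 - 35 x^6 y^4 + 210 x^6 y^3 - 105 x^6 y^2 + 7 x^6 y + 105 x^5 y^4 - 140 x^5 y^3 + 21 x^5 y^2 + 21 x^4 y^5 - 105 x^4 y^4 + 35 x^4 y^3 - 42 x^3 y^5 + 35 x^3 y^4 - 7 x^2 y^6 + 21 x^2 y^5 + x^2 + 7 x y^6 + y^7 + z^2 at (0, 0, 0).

6

The Hessian of f at 0 is [[2, 0, 0], [0, 0, 0], [0, 0, 2]] with rank 2, so corank 1. A Groebner basis of the Jacobian ideal J(f) in C{x,y,z} is {y^6, x, z}; counting standard monomials gives mu = 6. Corank 1: A-series; mu = 6 gives A_6.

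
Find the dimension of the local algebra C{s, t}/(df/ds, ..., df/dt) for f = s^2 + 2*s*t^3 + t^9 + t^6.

The Hessian of f at 0 is [[2, 0], [0, 0]] with rank 1, so corank 1. A Groebner basis of the Jacobian ideal J(f) in C{s,t} is {s^2*t^2, s^3, s + t^3}; counting standard monomials gives mu = 8. Corank 1: A-series; mu = 8 gives A_8.

8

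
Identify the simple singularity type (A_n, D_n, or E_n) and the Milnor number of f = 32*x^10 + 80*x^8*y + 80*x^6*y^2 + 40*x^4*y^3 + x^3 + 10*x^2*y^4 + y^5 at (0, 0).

The Hessian of f at 0 has rank 0. Corank 2; j^3 = x^3 is a perfect cube, so E-series; the 5-jet and mu = 8 give E_8.

Type E_{8}, Milnor number mu = 8.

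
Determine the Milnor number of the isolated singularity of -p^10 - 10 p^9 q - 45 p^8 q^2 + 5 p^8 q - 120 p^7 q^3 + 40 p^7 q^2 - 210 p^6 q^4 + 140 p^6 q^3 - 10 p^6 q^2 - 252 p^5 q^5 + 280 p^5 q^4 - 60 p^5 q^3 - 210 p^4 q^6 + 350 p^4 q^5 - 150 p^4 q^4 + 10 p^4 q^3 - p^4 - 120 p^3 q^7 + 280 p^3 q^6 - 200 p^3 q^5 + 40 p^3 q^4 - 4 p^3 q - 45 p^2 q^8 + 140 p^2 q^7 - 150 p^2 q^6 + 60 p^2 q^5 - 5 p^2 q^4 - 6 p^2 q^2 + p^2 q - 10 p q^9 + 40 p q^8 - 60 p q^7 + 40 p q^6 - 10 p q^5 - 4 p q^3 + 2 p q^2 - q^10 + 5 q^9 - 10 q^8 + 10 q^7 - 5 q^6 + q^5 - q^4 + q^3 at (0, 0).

6

The Hessian of f at 0 has rank 0. Corank 2; j^3 = q*(p + q)^2 has shape L^2 M (L != M), so D-series; mu = 6 gives D_6.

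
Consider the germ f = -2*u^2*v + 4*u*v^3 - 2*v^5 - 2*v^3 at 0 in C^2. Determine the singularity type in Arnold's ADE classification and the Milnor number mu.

Type D4, Milnor number mu = 4.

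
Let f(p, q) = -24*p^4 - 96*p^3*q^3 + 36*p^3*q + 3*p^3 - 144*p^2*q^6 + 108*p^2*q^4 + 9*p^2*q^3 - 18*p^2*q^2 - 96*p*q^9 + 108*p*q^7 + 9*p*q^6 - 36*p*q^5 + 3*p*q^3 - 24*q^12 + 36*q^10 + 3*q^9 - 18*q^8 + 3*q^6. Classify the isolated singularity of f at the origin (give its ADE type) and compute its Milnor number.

Type E7, Milnor number mu = 7.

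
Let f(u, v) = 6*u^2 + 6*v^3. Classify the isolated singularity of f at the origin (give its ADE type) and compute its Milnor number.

The Hessian of f at 0 has rank 1. Corank 1: A-series; mu = 2 gives A_2.

Type A_{2}, Milnor number mu = 2.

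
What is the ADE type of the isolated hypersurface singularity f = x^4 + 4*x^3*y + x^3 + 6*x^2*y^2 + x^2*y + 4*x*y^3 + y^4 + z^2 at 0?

D_{5}

The Hessian of f at 0 is [[0, 0, 0], [0, 0, 0], [0, 0, 2]] with rank 1, so corank 2. A Groebner basis of the Jacobian ideal J(f) in C{x,y,z} is {x*y^2, -x*y/4 + y^3, x^2 + x*y, z}; counting standard monomials gives mu = 5. Corank 2; j^3 = x^2*(x + y) has shape L^2 M (L != M), so D-series; mu = 5 gives D_5.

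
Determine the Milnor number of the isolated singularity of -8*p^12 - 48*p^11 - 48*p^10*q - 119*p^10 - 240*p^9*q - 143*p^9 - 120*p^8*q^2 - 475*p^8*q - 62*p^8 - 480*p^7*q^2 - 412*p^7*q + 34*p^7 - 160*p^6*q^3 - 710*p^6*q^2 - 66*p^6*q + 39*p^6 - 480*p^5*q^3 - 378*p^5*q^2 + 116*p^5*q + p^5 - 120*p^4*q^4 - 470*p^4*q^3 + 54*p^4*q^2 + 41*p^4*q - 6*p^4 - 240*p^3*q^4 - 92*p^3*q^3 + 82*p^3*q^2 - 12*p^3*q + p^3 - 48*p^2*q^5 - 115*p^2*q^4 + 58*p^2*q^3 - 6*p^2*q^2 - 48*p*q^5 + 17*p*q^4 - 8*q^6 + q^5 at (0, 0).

The Hessian of f at 0 has rank 0. Corank 2; j^3 = p^3 is a perfect cube, so E-series; the 5-jet and mu = 8 give E_8.

8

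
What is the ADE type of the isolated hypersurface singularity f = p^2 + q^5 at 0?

The Hessian of f at 0 has rank 1. Corank 1: A-series; mu = 4 gives A_4.

A_4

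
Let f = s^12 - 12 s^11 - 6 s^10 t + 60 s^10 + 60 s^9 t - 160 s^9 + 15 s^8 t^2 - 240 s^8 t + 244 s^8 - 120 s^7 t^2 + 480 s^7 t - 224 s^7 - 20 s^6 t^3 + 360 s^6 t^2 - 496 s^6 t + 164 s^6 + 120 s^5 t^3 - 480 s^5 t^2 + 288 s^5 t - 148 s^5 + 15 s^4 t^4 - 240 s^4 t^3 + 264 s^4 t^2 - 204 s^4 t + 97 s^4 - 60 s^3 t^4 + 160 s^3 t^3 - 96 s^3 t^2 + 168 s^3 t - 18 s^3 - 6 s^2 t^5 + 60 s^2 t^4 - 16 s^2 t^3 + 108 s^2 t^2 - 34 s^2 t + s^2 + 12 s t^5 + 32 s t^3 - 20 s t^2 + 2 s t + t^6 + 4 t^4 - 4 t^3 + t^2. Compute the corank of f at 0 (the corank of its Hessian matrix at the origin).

1

The Hessian at 0 is [[2, 2], [2, 2]] of rank 1; hence corank 1.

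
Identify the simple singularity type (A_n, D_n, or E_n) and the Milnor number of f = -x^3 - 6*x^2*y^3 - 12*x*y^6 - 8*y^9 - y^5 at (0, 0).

Type E_{8}, Milnor number mu = 8.

The Hessian of f at 0 is [[0, 0], [0, 0]] with rank 0, so corank 2. A Groebner basis of the Jacobian ideal J(f) in C{x,y} is {x^2/4 + x*y^3, y^4, x^3, x^2*y}; counting standard monomials gives mu = 8. Corank 2; j^3 = -x^3 is a perfect cube, so E-series; the 5-jet and mu = 8 give E_8.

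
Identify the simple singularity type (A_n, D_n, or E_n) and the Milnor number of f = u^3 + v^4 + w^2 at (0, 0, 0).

Type E6, Milnor number mu = 6.

The Hessian of f at 0 has rank 1. Corank 2; j^3 = u^3 is a perfect cube, so E-series; the 4-jet and mu = 6 give E_6.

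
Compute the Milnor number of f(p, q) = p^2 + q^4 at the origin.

3

The Hessian of f at 0 has rank 1. Corank 1: A-series; mu = 3 gives A_3.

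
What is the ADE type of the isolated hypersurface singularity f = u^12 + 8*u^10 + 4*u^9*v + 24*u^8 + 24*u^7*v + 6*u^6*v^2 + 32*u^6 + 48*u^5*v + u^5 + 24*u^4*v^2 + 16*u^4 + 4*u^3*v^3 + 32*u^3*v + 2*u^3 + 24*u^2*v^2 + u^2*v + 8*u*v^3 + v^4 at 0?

D_5

The Hessian of f at 0 has rank 0. Corank 2; j^3 = u^2*(2*u + v) has shape L^2 M (L != M), so D-series; mu = 5 gives D_5.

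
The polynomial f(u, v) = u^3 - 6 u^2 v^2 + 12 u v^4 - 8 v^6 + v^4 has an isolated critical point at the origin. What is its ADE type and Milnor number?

The Hessian of f at 0 has rank 0. Corank 2; j^3 = u^3 is a perfect cube, so E-series; the 4-jet and mu = 6 give E_6.

Type E6, Milnor number mu = 6.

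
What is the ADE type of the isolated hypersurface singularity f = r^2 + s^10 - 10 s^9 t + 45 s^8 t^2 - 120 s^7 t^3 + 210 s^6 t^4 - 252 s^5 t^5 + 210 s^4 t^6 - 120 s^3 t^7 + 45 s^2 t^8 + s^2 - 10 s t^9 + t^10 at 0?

A9

The Hessian of f at 0 has rank 2. Corank 1: A-series; mu = 9 gives A_9.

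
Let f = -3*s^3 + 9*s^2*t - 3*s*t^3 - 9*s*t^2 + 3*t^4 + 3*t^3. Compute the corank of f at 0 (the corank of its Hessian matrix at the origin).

2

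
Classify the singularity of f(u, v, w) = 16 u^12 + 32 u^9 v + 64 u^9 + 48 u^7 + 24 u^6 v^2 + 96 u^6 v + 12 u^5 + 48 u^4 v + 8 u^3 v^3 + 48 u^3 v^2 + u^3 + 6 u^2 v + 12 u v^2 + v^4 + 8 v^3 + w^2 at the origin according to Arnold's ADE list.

E6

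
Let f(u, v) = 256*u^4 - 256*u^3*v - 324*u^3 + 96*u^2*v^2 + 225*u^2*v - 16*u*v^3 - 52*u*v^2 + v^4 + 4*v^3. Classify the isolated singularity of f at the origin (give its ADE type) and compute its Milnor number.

Type D_5, Milnor number mu = 5.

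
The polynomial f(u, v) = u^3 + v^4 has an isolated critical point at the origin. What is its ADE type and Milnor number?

Type E6, Milnor number mu = 6.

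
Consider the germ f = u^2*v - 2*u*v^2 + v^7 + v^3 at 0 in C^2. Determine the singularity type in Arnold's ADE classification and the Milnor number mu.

Type D_8, Milnor number mu = 8.

The Hessian of f at 0 has rank 0. Corank 2; j^3 = v*(u - v)^2 has shape L^2 M (L != M), so D-series; mu = 8 gives D_8.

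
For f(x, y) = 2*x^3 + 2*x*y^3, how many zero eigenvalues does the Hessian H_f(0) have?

2

Hessian at 0 has rank 0.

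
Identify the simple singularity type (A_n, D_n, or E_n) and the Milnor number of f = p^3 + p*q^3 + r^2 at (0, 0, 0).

The Hessian of f at 0 has rank 1. Corank 2; j^3 = p^3 is a perfect cube, so E-series; the 4-jet and mu = 7 give E_7.

Type E7, Milnor number mu = 7.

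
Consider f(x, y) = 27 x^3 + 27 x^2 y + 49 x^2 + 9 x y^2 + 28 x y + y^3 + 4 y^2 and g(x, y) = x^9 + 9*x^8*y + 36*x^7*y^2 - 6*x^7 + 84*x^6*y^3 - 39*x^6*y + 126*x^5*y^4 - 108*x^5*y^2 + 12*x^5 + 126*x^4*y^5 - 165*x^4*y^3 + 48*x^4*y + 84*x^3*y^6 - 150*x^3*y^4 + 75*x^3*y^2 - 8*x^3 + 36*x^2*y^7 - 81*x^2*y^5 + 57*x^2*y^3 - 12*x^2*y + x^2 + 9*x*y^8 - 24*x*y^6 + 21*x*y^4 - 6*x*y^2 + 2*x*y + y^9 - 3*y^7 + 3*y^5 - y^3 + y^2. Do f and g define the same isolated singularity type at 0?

Yes.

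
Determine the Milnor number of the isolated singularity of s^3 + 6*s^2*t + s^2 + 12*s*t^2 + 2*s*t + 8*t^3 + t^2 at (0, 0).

The Hessian of f at 0 is [[2, 2], [2, 2]] with rank 1, so corank 1. A Groebner basis of the Jacobian ideal J(f) in C{s,t} is {t^2, s + t}; counting standard monomials gives mu = 2. Corank 1: A-series; mu = 2 gives A_2.

2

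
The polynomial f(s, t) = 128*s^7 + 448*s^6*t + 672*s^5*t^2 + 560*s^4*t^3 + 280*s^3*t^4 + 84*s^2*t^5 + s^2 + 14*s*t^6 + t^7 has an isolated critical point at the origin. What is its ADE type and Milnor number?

The Hessian of f at 0 is [[2, 0], [0, 0]] with rank 1, so corank 1. A Groebner basis of the Jacobian ideal J(f) in C{s,t} is {t^6, s}; counting standard monomials gives mu = 6. Corank 1: A-series; mu = 6 gives A_6.

Type A_{6}, Milnor number mu = 6.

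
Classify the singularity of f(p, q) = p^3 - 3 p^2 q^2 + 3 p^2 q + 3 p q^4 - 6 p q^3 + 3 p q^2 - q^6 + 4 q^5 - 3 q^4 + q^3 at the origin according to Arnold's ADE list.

E_8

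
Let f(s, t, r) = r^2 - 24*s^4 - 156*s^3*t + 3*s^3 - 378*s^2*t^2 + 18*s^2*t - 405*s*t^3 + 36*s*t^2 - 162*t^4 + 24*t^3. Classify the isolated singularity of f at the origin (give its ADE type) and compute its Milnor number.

Type E_{7}, Milnor number mu = 7.

The Hessian of f at 0 has rank 1. Corank 2; j^3 = 3*(s + 2*t)^3 is a perfect cube, so E-series; the 4-jet and mu = 7 give E_7.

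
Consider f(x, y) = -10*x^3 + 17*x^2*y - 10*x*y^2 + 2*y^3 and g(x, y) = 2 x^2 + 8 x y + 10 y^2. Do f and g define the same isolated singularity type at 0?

The Hessian of f at 0 is [[0, 0], [0, 0]] with rank 0, so corank 2. A Groebner basis of the Jacobian ideal J(f) in C{x,y} is {y^3, x^2 - 2*y^2/11, x*y - 5*y^2/11}; counting standard monomials gives mu = 4. Corank 2; j^3 = -(2*x - y)*(5*x^2 - 6*x*y + 2*y^2) splits into three distinct lines over C (the quadratic factor has nonzero discriminant), so D_4. The Hessian of g at 0 is [[4, 8], [8, 20]] with rank 2, so corank 0. A Groebner basis of the Jacobian ideal J(g) in C{x,y} is {x, y}; counting standard monomials gives mu = 1. Corank 0: nondegenerate Morse point, so A_1. f is D_4 but g is A_1, hence not right-equivalent.

No.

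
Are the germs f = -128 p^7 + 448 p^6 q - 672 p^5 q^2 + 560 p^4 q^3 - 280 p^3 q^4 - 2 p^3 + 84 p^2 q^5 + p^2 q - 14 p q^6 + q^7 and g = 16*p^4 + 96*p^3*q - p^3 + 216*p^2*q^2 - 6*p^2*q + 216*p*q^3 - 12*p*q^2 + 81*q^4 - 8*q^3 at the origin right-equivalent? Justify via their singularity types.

No.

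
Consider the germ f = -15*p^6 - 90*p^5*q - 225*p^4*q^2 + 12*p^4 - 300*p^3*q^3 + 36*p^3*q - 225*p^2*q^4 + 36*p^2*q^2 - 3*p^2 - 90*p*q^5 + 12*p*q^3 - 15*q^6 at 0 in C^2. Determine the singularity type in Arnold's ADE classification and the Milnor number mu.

Type A_5, Milnor number mu = 5.

The Hessian of f at 0 is [[-6, 0], [0, 0]] with rank 1, so corank 1. A Groebner basis of the Jacobian ideal J(f) in C{p,q} is {p*q^2, -p/2 + q^3, p^2}; counting standard monomials gives mu = 5. Corank 1: A-series; mu = 5 gives A_5.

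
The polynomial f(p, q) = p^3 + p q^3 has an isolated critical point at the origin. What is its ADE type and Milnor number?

Type E_7, Milnor number mu = 7.

The Hessian of f at 0 has rank 0. Corank 2; j^3 = p^3 is a perfect cube, so E-series; the 4-jet and mu = 7 give E_7.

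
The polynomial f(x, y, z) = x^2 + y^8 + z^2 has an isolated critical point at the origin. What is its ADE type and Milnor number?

The Hessian of f at 0 has rank 2. Corank 1: A-series; mu = 7 gives A_7.

Type A_7, Milnor number mu = 7.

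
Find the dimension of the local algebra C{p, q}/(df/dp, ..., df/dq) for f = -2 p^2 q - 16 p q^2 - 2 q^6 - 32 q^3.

The Hessian of f at 0 has rank 0. Corank 2; j^3 = -2*q*(p + 4*q)^2 has shape L^2 M (L != M), so D-series; mu = 7 gives D_7.

7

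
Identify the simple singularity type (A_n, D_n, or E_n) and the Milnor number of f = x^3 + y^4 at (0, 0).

Type E_6, Milnor number mu = 6.

The Hessian of f at 0 has rank 0. Corank 2; j^3 = x^3 is a perfect cube, so E-series; the 4-jet and mu = 6 give E_6.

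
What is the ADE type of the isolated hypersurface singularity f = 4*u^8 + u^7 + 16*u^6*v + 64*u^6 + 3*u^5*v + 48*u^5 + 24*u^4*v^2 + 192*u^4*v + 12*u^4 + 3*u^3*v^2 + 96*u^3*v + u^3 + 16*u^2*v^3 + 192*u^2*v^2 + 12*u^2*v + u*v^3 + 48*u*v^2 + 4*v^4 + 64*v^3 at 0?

E_{7}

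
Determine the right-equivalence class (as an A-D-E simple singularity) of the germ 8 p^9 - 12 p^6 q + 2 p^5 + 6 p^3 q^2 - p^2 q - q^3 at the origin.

D4

The Hessian of f at 0 has rank 0. Corank 2; j^3 = -q*(p^2 + q^2) splits into three distinct lines over C (the quadratic factor has nonzero discriminant), so D_4.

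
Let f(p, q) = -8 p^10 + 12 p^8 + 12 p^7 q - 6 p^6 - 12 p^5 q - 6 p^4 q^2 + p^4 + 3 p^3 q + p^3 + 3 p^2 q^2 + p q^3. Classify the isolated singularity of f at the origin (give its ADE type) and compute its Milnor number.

Type E_7, Milnor number mu = 7.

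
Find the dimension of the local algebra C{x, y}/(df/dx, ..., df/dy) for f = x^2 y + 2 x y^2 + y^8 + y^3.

9

The Hessian of f at 0 is [[0, 0], [0, 0]] with rank 0, so corank 2. A Groebner basis of the Jacobian ideal J(f) in C{x,y} is {x^2/8 + y^7 - y^2/8, x^3 + y^3, x*y + y^2}; counting standard monomials gives mu = 9. Corank 2; j^3 = y*(x + y)^2 has shape L^2 M (L != M), so D-series; mu = 9 gives D_9.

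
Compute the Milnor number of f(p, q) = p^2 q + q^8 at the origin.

The Hessian of f at 0 has rank 0. Corank 2; j^3 = p^2*q has shape L^2 M (L != M), so D-series; mu = 9 gives D_9.

9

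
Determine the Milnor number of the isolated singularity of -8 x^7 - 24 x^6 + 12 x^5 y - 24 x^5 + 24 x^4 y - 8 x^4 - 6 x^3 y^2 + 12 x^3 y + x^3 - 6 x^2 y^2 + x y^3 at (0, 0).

7

The Hessian of f at 0 is [[0, 0], [0, 0]] with rank 0, so corank 2. A Groebner basis of the Jacobian ideal J(f) in C{x,y} is {3*x^2/4 + y^4 + y^3/4, x^3, x^2*y - x^2/4 - y^3/12, -x^2 + x*y^2 - y^3/3}; counting standard monomials gives mu = 7. Corank 2; j^3 = x^3 is a perfect cube, so E-series; the 4-jet and mu = 7 give E_7.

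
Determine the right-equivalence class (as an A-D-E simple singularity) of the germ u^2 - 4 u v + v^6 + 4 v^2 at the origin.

A_{5}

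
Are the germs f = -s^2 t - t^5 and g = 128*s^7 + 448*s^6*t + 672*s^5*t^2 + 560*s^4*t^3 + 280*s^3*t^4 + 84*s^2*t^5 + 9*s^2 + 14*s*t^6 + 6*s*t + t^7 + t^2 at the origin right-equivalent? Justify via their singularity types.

The Hessian of f at 0 has rank 0. Corank 2; j^3 = -s^2*t has shape L^2 M (L != M), so D-series; mu = 6 gives D_6. The Hessian of g at 0 has rank 1. Corank 1: A-series; mu = 6 gives A_6. f is D_6 but g is A_6, hence not right-equivalent.

No.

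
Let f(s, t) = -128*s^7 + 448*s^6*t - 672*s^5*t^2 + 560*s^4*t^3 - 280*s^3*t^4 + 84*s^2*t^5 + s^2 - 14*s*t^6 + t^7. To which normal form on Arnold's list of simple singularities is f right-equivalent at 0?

The Hessian of f at 0 is [[2, 0], [0, 0]] with rank 1, so corank 1. A Groebner basis of the Jacobian ideal J(f) in C{s,t} is {t^6, s}; counting standard monomials gives mu = 6. Corank 1: A-series; mu = 6 gives A_6.

A6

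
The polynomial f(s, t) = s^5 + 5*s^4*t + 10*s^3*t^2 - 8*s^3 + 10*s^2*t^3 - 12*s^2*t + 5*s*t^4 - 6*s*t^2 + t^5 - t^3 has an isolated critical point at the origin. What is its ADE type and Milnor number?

Type E_{8}, Milnor number mu = 8.

The Hessian of f at 0 has rank 0. Corank 2; j^3 = -(2*s + t)^3 is a perfect cube, so E-series; the 5-jet and mu = 8 give E_8.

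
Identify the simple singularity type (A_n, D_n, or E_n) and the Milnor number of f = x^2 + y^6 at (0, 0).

Type A5, Milnor number mu = 5.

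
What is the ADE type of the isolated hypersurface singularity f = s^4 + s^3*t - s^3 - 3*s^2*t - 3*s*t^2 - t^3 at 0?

The Hessian of f at 0 has rank 0. Corank 2; j^3 = -(s + t)^3 is a perfect cube, so E-series; the 4-jet and mu = 7 give E_7.

E_{7}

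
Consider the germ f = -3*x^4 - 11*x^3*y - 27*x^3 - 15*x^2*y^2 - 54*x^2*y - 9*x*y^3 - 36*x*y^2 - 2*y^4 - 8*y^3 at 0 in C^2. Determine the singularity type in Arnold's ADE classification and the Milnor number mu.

The Hessian of f at 0 has rank 0. Corank 2; j^3 = -(3*x + 2*y)^3 is a perfect cube, so E-series; the 4-jet and mu = 7 give E_7.

Type E_7, Milnor number mu = 7.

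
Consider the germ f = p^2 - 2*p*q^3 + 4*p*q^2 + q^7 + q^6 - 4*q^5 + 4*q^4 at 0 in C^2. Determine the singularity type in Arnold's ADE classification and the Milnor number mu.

The Hessian of f at 0 has rank 1. Corank 1: A-series; mu = 6 gives A_6.

Type A6, Milnor number mu = 6.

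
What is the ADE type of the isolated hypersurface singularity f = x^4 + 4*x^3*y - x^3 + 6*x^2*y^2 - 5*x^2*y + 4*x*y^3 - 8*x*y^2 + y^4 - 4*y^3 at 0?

D5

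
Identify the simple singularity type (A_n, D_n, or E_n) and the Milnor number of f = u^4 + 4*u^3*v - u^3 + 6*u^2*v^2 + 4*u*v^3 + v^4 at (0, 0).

Type E6, Milnor number mu = 6.

The Hessian of f at 0 has rank 0. Corank 2; j^3 = -u^3 is a perfect cube, so E-series; the 4-jet and mu = 6 give E_6.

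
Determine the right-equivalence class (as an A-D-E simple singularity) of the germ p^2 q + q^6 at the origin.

D7

The Hessian of f at 0 has rank 0. Corank 2; j^3 = p^2*q has shape L^2 M (L != M), so D-series; mu = 7 gives D_7.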